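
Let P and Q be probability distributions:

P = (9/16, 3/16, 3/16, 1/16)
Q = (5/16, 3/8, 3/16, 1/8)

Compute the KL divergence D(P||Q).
D(P||Q) = Σ P(i) log₂(P(i)/Q(i))
  i=0: (9/16) × log₂((9/16)/(5/16)) = (9/16) × log₂(9/5) = 0.4770
  i=1: (3/16) × log₂((3/16)/(3/8)) = (3/16) × log₂(1/2) = -0.1875
  i=2: (3/16) × log₂((3/16)/(3/16)) = (3/16) × log₂(1) = 0.0000
  i=3: (1/16) × log₂((1/16)/(1/8)) = (1/16) × log₂(1/2) = -0.0625
D(P||Q) = 0.4770 - 0.1875 + 0.0000 - 0.0625
  = 0.2270 bits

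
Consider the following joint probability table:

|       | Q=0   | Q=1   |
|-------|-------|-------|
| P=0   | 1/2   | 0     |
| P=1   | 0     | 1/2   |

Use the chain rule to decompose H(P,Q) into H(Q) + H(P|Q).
By the chain rule: H(P,Q) = H(Q) + H(P|Q)

Marginal P(Q) (column sums):
  P(Q=0) = 1/2 + 0 = 1/2
  P(Q=1) = 0 + 1/2 = 1/2
H(Q) = -[(1/2)·log₂(1/2) + (1/2)·log₂(1/2)]
  = 0.5000 + 0.5000
  = 1.0000 bits
H(P|Q) = -Σ P(P,Q)·log₂ P(P|Q), where P(P|Q) = P(P,Q) / P(Q)
  (cells with P(P,Q) = 0 contribute 0)
  (P=0,Q=0): P(P|Q) = (1/2)/(1/2) = 1;  -(1/2)·log₂(1) = 0.0000
  (P=1,Q=1): P(P|Q) = (1/2)/(1/2) = 1;  -(1/2)·log₂(1) = 0.0000
H(P|Q) = 0.0000 + 0.0000
  = 0.0000 bits

H(P,Q) = H(Q) + H(P|Q) = 1.0000 + 0.0000 = 1.0000 bits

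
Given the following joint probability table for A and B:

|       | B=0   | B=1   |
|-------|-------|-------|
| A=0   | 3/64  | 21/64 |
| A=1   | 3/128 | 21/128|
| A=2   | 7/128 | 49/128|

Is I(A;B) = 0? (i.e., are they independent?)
Marginal P(A) (row sums):
  P(A=0) = 3/64 + 21/64 = 3/8
  P(A=1) = 3/128 + 21/128 = 3/16
  P(A=2) = 7/128 + 49/128 = 7/16
Marginal P(B) (column sums):
  P(B=0) = 3/64 + 3/128 + 7/128 = 1/8
  P(B=1) = 21/64 + 21/128 + 49/128 = 7/8

A and B are independent iff P(A=i,B=j) = P(A=i)·P(B=j) for every cell.
  P(A=0)·P(B=0) = 3/8 × 1/8 = 3/64 = P(A=0,B=0) ✓
  P(A=0)·P(B=1) = 3/8 × 7/8 = 21/64 = P(A=0,B=1) ✓
  P(A=1)·P(B=0) = 3/16 × 1/8 = 3/128 = P(A=1,B=0) ✓
  P(A=1)·P(B=1) = 3/16 × 7/8 = 21/128 = P(A=1,B=1) ✓
  P(A=2)·P(B=0) = 7/16 × 1/8 = 7/128 = P(A=2,B=0) ✓
  P(A=2)·P(B=1) = 7/16 × 7/8 = 49/128 = P(A=2,B=1) ✓

Yes, A and B are independent: every cell factors, so I(A;B) = 0 bits.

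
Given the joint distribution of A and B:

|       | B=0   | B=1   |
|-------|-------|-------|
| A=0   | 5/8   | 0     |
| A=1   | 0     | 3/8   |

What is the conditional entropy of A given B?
Marginal P(B) (column sums):
  P(B=0) = 5/8 + 0 = 5/8
  P(B=1) = 0 + 3/8 = 3/8

H(A|B) = -Σ P(A,B)·log₂ P(A|B), where P(A|B) = P(A,B) / P(B)
  (cells with P(A,B) = 0 contribute 0)
  (A=0,B=0): P(A|B) = (5/8)/(5/8) = 1;  -(5/8)·log₂(1) = 0.0000
  (A=1,B=1): P(A|B) = (3/8)/(3/8) = 1;  -(3/8)·log₂(1) = 0.0000
H(A|B) = 0.0000 + 0.0000
  = 0.0000 bits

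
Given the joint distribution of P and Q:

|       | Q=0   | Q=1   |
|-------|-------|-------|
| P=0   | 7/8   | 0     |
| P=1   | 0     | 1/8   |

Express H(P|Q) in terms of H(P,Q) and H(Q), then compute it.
H(P|Q) = H(P,Q) - H(Q)

Marginal P(Q) (column sums):
  P(Q=0) = 7/8 + 0 = 7/8
  P(Q=1) = 0 + 1/8 = 1/8

H(P,Q) = -[(7/8)·log₂(7/8) + (1/8)·log₂(1/8)]
  = 0.1686 + 0.3750
  = 0.5436 bits
H(Q) = -[(7/8)·log₂(7/8) + (1/8)·log₂(1/8)]
  = 0.1686 + 0.3750
  = 0.5436 bits

H(P|Q) = 0.5436 - 0.5436 = 0.0000 bits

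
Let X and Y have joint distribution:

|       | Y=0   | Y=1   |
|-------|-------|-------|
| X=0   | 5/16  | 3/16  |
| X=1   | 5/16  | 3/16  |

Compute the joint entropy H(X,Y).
H(X,Y) = -Σ P(X,Y) log₂ P(X,Y), summed over the non-zero cells:
H(X,Y) = -[(5/16)·log₂(5/16) + (3/16)·log₂(3/16) + (5/16)·log₂(5/16) + (3/16)·log₂(3/16)]
  = 0.5244 + 0.4528 + 0.5244 + 0.4528
  = 1.9544 bits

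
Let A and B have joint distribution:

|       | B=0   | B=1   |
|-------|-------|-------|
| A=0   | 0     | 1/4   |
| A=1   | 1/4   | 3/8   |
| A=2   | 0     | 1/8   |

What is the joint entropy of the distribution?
H(A,B) = -Σ P(A,B) log₂ P(A,B), summed over the non-zero cells:
H(A,B) = -[(1/4)·log₂(1/4) + (1/4)·log₂(1/4) + (3/8)·log₂(3/8) + (1/8)·log₂(1/8)]
  = 0.5000 + 0.5000 + 0.5306 + 0.3750
  = 1.9056 bits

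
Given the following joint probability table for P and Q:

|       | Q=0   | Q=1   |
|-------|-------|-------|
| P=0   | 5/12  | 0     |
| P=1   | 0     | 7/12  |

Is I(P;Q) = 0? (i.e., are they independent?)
Marginal P(P) (row sums):
  P(P=0) = 5/12 + 0 = 5/12
  P(P=1) = 0 + 7/12 = 7/12
Marginal P(Q) (column sums):
  P(Q=0) = 5/12 + 0 = 5/12
  P(Q=1) = 0 + 7/12 = 7/12

P and Q are independent iff P(P=i,Q=j) = P(P=i)·P(Q=j) for every cell.
  P(P=0)·P(Q=0) = 5/12 × 5/12 = 25/144, but P(P=0,Q=0) = 5/12 ✗

No, P and Q are not independent. Quantitatively, I(P;Q) > 0:

H(P) = -[(5/12)·log₂(5/12) + (7/12)·log₂(7/12)]
  = 0.5263 + 0.4536
  = 0.9799 bits
H(Q) = -[(5/12)·log₂(5/12) + (7/12)·log₂(7/12)]
  = 0.5263 + 0.4536
  = 0.9799 bits
H(P,Q) = -[(5/12)·log₂(5/12) + (7/12)·log₂(7/12)]
  = 0.5263 + 0.4536
  = 0.9799 bits
I(P;Q) = H(P) + H(Q) - H(P,Q) = 0.9799 + 0.9799 - 0.9799 = 0.9799 bits > 0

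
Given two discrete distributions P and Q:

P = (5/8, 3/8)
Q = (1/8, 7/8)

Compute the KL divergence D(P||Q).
D(P||Q) = Σ P(i) log₂(P(i)/Q(i))
  i=0: (5/8) × log₂((5/8)/(1/8)) = (5/8) × log₂(5) = 1.4512
  i=1: (3/8) × log₂((3/8)/(7/8)) = (3/8) × log₂(3/7) = -0.4584
D(P||Q) = 1.4512 - 0.4584
  = 0.9928 bits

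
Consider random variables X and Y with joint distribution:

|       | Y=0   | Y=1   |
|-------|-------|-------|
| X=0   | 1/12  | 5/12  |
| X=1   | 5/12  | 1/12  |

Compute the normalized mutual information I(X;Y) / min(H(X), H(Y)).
Marginal P(X) (row sums):
  P(X=0) = 1/12 + 5/12 = 1/2
  P(X=1) = 5/12 + 1/12 = 1/2
Marginal P(Y) (column sums):
  P(Y=0) = 1/12 + 5/12 = 1/2
  P(Y=1) = 5/12 + 1/12 = 1/2

H(X) = -[(1/2)·log₂(1/2) + (1/2)·log₂(1/2)]
  = 0.5000 + 0.5000
  = 1.0000 bits
H(Y) = -[(1/2)·log₂(1/2) + (1/2)·log₂(1/2)]
  = 0.5000 + 0.5000
  = 1.0000 bits
H(X,Y) = -[(1/12)·log₂(1/12) + (5/12)·log₂(5/12) + (5/12)·log₂(5/12) + (1/12)·log₂(1/12)]
  = 0.2987 + 0.5263 + 0.5263 + 0.2987
  = 1.6500 bits

I(X;Y) = H(X) + H(Y) - H(X,Y)
  = 1.0000 + 1.0000 - 1.6500
  = 0.3500 bits

min(H(X), H(Y)) = min(1.0000, 1.0000) = 1.0000 bits
Normalized MI = 0.3500 / 1.0000 = 0.3500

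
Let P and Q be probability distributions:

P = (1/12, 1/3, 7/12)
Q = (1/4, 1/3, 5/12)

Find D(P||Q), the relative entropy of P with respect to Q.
D(P||Q) = Σ P(i) log₂(P(i)/Q(i))
  i=0: (1/12) × log₂((1/12)/(1/4)) = (1/12) × log₂(1/3) = -0.1321
  i=1: (1/3) × log₂((1/3)/(1/3)) = (1/3) × log₂(1) = 0.0000
  i=2: (7/12) × log₂((7/12)/(5/12)) = (7/12) × log₂(7/5) = 0.2832
D(P||Q) = -0.1321 + 0.0000 + 0.2832
  = 0.1511 bits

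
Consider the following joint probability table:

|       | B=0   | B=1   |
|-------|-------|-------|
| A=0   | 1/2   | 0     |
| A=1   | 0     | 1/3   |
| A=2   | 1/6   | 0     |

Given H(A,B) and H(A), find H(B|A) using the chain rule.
From the chain rule: H(A,B) = H(A) + H(B|A)
Therefore: H(B|A) = H(A,B) - H(A)

H(A,B) = -[(1/2)·log₂(1/2) + (1/3)·log₂(1/3) + (1/6)·log₂(1/6)]
  = 0.5000 + 0.5283 + 0.4308
  = 1.4591 bits
Marginal P(A) (row sums):
  P(A=0) = 1/2 + 0 = 1/2
  P(A=1) = 0 + 1/3 = 1/3
  P(A=2) = 1/6 + 0 = 1/6
H(A) = -[(1/2)·log₂(1/2) + (1/3)·log₂(1/3) + (1/6)·log₂(1/6)]
  = 0.5000 + 0.5283 + 0.4308
  = 1.4591 bits

H(B|A) = 1.4591 - 1.4591 = 0.0000 bits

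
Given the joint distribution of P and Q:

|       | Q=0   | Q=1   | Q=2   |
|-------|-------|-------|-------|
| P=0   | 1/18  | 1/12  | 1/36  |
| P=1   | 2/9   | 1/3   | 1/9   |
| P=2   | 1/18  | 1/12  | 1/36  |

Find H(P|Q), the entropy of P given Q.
Marginal P(Q) (column sums):
  P(Q=0) = 1/18 + 2/9 + 1/18 = 1/3
  P(Q=1) = 1/12 + 1/3 + 1/12 = 1/2
  P(Q=2) = 1/36 + 1/9 + 1/36 = 1/6

H(P|Q) = -Σ P(P,Q)·log₂ P(P|Q), where P(P|Q) = P(P,Q) / P(Q)
  (P=0,Q=0): P(P|Q) = (1/18)/(1/3) = 1/6;  -(1/18)·log₂(1/6) = 0.1436
  (P=0,Q=1): P(P|Q) = (1/12)/(1/2) = 1/6;  -(1/12)·log₂(1/6) = 0.2154
  (P=0,Q=2): P(P|Q) = (1/36)/(1/6) = 1/6;  -(1/36)·log₂(1/6) = 0.0718
  (P=1,Q=0): P(P|Q) = (2/9)/(1/3) = 2/3;  -(2/9)·log₂(2/3) = 0.1300
  (P=1,Q=1): P(P|Q) = (1/3)/(1/2) = 2/3;  -(1/3)·log₂(2/3) = 0.1950
  (P=1,Q=2): P(P|Q) = (1/9)/(1/6) = 2/3;  -(1/9)·log₂(2/3) = 0.0650
  (P=2,Q=0): P(P|Q) = (1/18)/(1/3) = 1/6;  -(1/18)·log₂(1/6) = 0.1436
  (P=2,Q=1): P(P|Q) = (1/12)/(1/2) = 1/6;  -(1/12)·log₂(1/6) = 0.2154
  (P=2,Q=2): P(P|Q) = (1/36)/(1/6) = 1/6;  -(1/36)·log₂(1/6) = 0.0718
H(P|Q) = 0.1436 + 0.2154 + 0.0718 + 0.1300 + 0.1950 + 0.0650 + 0.1436 + 0.2154 + 0.0718
  = 1.2516 bits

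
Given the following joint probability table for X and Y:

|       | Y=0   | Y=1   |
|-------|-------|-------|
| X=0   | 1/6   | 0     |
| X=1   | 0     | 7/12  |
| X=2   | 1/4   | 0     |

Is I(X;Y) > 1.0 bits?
Marginal P(X) (row sums):
  P(X=0) = 1/6 + 0 = 1/6
  P(X=1) = 0 + 7/12 = 7/12
  P(X=2) = 1/4 + 0 = 1/4
Marginal P(Y) (column sums):
  P(Y=0) = 1/6 + 0 + 1/4 = 5/12
  P(Y=1) = 0 + 7/12 + 0 = 7/12

H(X) = -[(1/6)·log₂(1/6) + (7/12)·log₂(7/12) + (1/4)·log₂(1/4)]
  = 0.4308 + 0.4536 + 0.5000
  = 1.3844 bits
H(Y) = -[(5/12)·log₂(5/12) + (7/12)·log₂(7/12)]
  = 0.5263 + 0.4536
  = 0.9799 bits
H(X,Y) = -[(1/6)·log₂(1/6) + (7/12)·log₂(7/12) + (1/4)·log₂(1/4)]
  = 0.4308 + 0.4536 + 0.5000
  = 1.3844 bits

I(X;Y) = H(X) + H(Y) - H(X,Y)
  = 1.3844 + 0.9799 - 1.3844
  = 0.9799 bits

No. I(X;Y) = 0.9799 bits, which is ≤ 1.0 bits.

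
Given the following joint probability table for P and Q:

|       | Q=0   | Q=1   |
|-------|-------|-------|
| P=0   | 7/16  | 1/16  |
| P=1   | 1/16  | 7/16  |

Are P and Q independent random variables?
Marginal P(P) (row sums):
  P(P=0) = 7/16 + 1/16 = 1/2
  P(P=1) = 1/16 + 7/16 = 1/2
Marginal P(Q) (column sums):
  P(Q=0) = 7/16 + 1/16 = 1/2
  P(Q=1) = 1/16 + 7/16 = 1/2

P and Q are independent iff P(P=i,Q=j) = P(P=i)·P(Q=j) for every cell.
  P(P=0)·P(Q=0) = 1/2 × 1/2 = 1/4, but P(P=0,Q=0) = 7/16 ✗

No, P and Q are not independent. Quantitatively, I(P;Q) > 0:

H(P) = -[(1/2)·log₂(1/2) + (1/2)·log₂(1/2)]
  = 0.5000 + 0.5000
  = 1.0000 bits
H(Q) = -[(1/2)·log₂(1/2) + (1/2)·log₂(1/2)]
  = 0.5000 + 0.5000
  = 1.0000 bits
H(P,Q) = -[(7/16)·log₂(7/16) + (1/16)·log₂(1/16) + (1/16)·log₂(1/16) + (7/16)·log₂(7/16)]
  = 0.5218 + 0.2500 + 0.2500 + 0.5218
  = 1.5436 bits
I(P;Q) = H(P) + H(Q) - H(P,Q) = 1.0000 + 1.0000 - 1.5436 = 0.4564 bits > 0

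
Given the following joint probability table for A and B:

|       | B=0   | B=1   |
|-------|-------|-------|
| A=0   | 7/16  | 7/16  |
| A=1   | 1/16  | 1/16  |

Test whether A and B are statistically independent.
Marginal P(A) (row sums):
  P(A=0) = 7/16 + 7/16 = 7/8
  P(A=1) = 1/16 + 1/16 = 1/8
Marginal P(B) (column sums):
  P(B=0) = 7/16 + 1/16 = 1/2
  P(B=1) = 7/16 + 1/16 = 1/2

A and B are independent iff P(A=i,B=j) = P(A=i)·P(B=j) for every cell.
  P(A=0)·P(B=0) = 7/8 × 1/2 = 7/16 = P(A=0,B=0) ✓
  P(A=0)·P(B=1) = 7/8 × 1/2 = 7/16 = P(A=0,B=1) ✓
  P(A=1)·P(B=0) = 1/8 × 1/2 = 1/16 = P(A=1,B=0) ✓
  P(A=1)·P(B=1) = 1/8 × 1/2 = 1/16 = P(A=1,B=1) ✓

Yes, A and B are independent: every cell factors, so I(A;B) = 0 bits.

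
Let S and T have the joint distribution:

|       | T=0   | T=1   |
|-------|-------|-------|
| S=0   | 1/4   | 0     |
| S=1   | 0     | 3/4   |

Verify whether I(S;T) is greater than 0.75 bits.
Marginal P(S) (row sums):
  P(S=0) = 1/4 + 0 = 1/4
  P(S=1) = 0 + 3/4 = 3/4
Marginal P(T) (column sums):
  P(T=0) = 1/4 + 0 = 1/4
  P(T=1) = 0 + 3/4 = 3/4

H(S) = -[(1/4)·log₂(1/4) + (3/4)·log₂(3/4)]
  = 0.5000 + 0.3113
  = 0.8113 bits
H(T) = -[(1/4)·log₂(1/4) + (3/4)·log₂(3/4)]
  = 0.5000 + 0.3113
  = 0.8113 bits
H(S,T) = -[(1/4)·log₂(1/4) + (3/4)·log₂(3/4)]
  = 0.5000 + 0.3113
  = 0.8113 bits

I(S;T) = H(S) + H(T) - H(S,T)
  = 0.8113 + 0.8113 - 0.8113
  = 0.8113 bits

Yes. I(S;T) = 0.8113 bits, which is > 0.75 bits.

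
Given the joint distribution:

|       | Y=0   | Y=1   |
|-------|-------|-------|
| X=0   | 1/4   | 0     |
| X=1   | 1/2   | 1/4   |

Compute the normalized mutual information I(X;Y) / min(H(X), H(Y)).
Marginal P(X) (row sums):
  P(X=0) = 1/4 + 0 = 1/4
  P(X=1) = 1/2 + 1/4 = 3/4
Marginal P(Y) (column sums):
  P(Y=0) = 1/4 + 1/2 = 3/4
  P(Y=1) = 0 + 1/4 = 1/4

H(X) = -[(1/4)·log₂(1/4) + (3/4)·log₂(3/4)]
  = 0.5000 + 0.3113
  = 0.8113 bits
H(Y) = -[(3/4)·log₂(3/4) + (1/4)·log₂(1/4)]
  = 0.3113 + 0.5000
  = 0.8113 bits
H(X,Y) = -[(1/4)·log₂(1/4) + (1/2)·log₂(1/2) + (1/4)·log₂(1/4)]
  = 0.5000 + 0.5000 + 0.5000
  = 1.5000 bits

I(X;Y) = H(X) + H(Y) - H(X,Y)
  = 0.8113 + 0.8113 - 1.5000
  = 0.1226 bits

min(H(X), H(Y)) = min(0.8113, 0.8113) = 0.8113 bits
Normalized MI = 0.1226 / 0.8113 = 0.1511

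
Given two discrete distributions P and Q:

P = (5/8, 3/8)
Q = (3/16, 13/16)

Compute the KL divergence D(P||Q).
D(P||Q) = Σ P(i) log₂(P(i)/Q(i))
  i=0: (5/8) × log₂((5/8)/(3/16)) = (5/8) × log₂(10/3) = 1.0856
  i=1: (3/8) × log₂((3/8)/(13/16)) = (3/8) × log₂(6/13) = -0.4183
D(P||Q) = 1.0856 - 0.4183
  = 0.6673 bits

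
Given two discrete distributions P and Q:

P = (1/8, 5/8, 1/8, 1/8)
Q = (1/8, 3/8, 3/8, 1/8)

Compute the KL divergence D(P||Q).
D(P||Q) = Σ P(i) log₂(P(i)/Q(i))
  i=0: (1/8) × log₂((1/8)/(1/8)) = (1/8) × log₂(1) = 0.0000
  i=1: (5/8) × log₂((5/8)/(3/8)) = (5/8) × log₂(5/3) = 0.4606
  i=2: (1/8) × log₂((1/8)/(3/8)) = (1/8) × log₂(1/3) = -0.1981
  i=3: (1/8) × log₂((1/8)/(1/8)) = (1/8) × log₂(1) = 0.0000
D(P||Q) = 0.0000 + 0.4606 - 0.1981 + 0.0000
  = 0.2625 bits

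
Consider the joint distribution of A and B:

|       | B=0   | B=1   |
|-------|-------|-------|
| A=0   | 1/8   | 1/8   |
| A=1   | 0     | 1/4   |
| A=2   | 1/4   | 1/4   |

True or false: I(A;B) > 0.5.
Marginal P(A) (row sums):
  P(A=0) = 1/8 + 1/8 = 1/4
  P(A=1) = 0 + 1/4 = 1/4
  P(A=2) = 1/4 + 1/4 = 1/2
Marginal P(B) (column sums):
  P(B=0) = 1/8 + 0 + 1/4 = 3/8
  P(B=1) = 1/8 + 1/4 + 1/4 = 5/8

H(A) = -[(1/4)·log₂(1/4) + (1/4)·log₂(1/4) + (1/2)·log₂(1/2)]
  = 0.5000 + 0.5000 + 0.5000
  = 1.5000 bits
H(B) = -[(3/8)·log₂(3/8) + (5/8)·log₂(5/8)]
  = 0.5306 + 0.4238
  = 0.9544 bits
H(A,B) = -[(1/8)·log₂(1/8) + (1/8)·log₂(1/8) + (1/4)·log₂(1/4) + (1/4)·log₂(1/4) + (1/4)·log₂(1/4)]
  = 0.3750 + 0.3750 + 0.5000 + 0.5000 + 0.5000
  = 2.2500 bits

I(A;B) = H(A) + H(B) - H(A,B)
  = 1.5000 + 0.9544 - 2.2500
  = 0.2044 bits

False. I(A;B) = 0.2044 bits, which is ≤ 0.5 bits.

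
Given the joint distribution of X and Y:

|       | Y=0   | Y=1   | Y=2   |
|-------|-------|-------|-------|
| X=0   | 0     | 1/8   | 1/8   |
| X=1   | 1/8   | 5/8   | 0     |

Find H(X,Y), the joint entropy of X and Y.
H(X,Y) = -Σ P(X,Y) log₂ P(X,Y), summed over the non-zero cells:
H(X,Y) = -[(1/8)·log₂(1/8) + (1/8)·log₂(1/8) + (1/8)·log₂(1/8) + (5/8)·log₂(5/8)]
  = 0.3750 + 0.3750 + 0.3750 + 0.4238
  = 1.5488 bits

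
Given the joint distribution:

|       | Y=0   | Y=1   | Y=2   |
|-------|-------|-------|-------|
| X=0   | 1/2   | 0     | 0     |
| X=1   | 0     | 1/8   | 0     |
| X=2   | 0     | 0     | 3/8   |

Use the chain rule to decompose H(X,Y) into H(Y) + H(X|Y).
By the chain rule: H(X,Y) = H(Y) + H(X|Y)

Marginal P(Y) (column sums):
  P(Y=0) = 1/2 + 0 + 0 = 1/2
  P(Y=1) = 0 + 1/8 + 0 = 1/8
  P(Y=2) = 0 + 0 + 3/8 = 3/8
H(Y) = -[(1/2)·log₂(1/2) + (1/8)·log₂(1/8) + (3/8)·log₂(3/8)]
  = 0.5000 + 0.3750 + 0.5306
  = 1.4056 bits
H(X|Y) = -Σ P(X,Y)·log₂ P(X|Y), where P(X|Y) = P(X,Y) / P(Y)
  (cells with P(X,Y) = 0 contribute 0)
  (X=0,Y=0): P(X|Y) = (1/2)/(1/2) = 1;  -(1/2)·log₂(1) = 0.0000
  (X=1,Y=1): P(X|Y) = (1/8)/(1/8) = 1;  -(1/8)·log₂(1) = 0.0000
  (X=2,Y=2): P(X|Y) = (3/8)/(3/8) = 1;  -(3/8)·log₂(1) = 0.0000
H(X|Y) = 0.0000 + 0.0000 + 0.0000
  = 0.0000 bits

H(X,Y) = H(Y) + H(X|Y) = 1.4056 + 0.0000 = 1.4056 bits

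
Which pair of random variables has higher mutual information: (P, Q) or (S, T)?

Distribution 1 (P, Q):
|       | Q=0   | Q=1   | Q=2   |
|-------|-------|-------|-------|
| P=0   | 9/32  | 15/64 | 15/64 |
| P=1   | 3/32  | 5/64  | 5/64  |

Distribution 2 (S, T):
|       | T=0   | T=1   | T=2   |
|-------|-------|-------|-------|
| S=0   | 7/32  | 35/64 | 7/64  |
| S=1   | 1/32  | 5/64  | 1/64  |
Distribution 1 (P, Q):
Marginal P(P) (row sums):
  P(P=0) = 9/32 + 15/64 + 15/64 = 3/4
  P(P=1) = 3/32 + 5/64 + 5/64 = 1/4
Marginal P(Q) (column sums):
  P(Q=0) = 9/32 + 3/32 = 3/8
  P(Q=1) = 15/64 + 5/64 = 5/16
  P(Q=2) = 15/64 + 5/64 = 5/16

H(P) = -[(3/4)·log₂(3/4) + (1/4)·log₂(1/4)]
  = 0.3113 + 0.5000
  = 0.8113 bits
H(Q) = -[(3/8)·log₂(3/8) + (5/16)·log₂(5/16) + (5/16)·log₂(5/16)]
  = 0.5306 + 0.5244 + 0.5244
  = 1.5794 bits
H(P,Q) = -[(9/32)·log₂(9/32) + (15/64)·log₂(15/64) + (15/64)·log₂(15/64) + (3/32)·log₂(3/32) + (5/64)·log₂(5/64) + (5/64)·log₂(5/64)]
  = 0.5147 + 0.4906 + 0.4906 + 0.3202 + 0.2873 + 0.2873
  = 2.3907 bits

I(P;Q) = H(P) + H(Q) - H(P,Q)
  = 0.8113 + 1.5794 - 2.3907
  = 0.0000 bits

Distribution 2 (S, T):
Marginal P(S) (row sums):
  P(S=0) = 7/32 + 35/64 + 7/64 = 7/8
  P(S=1) = 1/32 + 5/64 + 1/64 = 1/8
Marginal P(T) (column sums):
  P(T=0) = 7/32 + 1/32 = 1/4
  P(T=1) = 35/64 + 5/64 = 5/8
  P(T=2) = 7/64 + 1/64 = 1/8

H(S) = -[(7/8)·log₂(7/8) + (1/8)·log₂(1/8)]
  = 0.1686 + 0.3750
  = 0.5436 bits
H(T) = -[(1/4)·log₂(1/4) + (5/8)·log₂(5/8) + (1/8)·log₂(1/8)]
  = 0.5000 + 0.4238 + 0.3750
  = 1.2988 bits
H(S,T) = -[(7/32)·log₂(7/32) + (35/64)·log₂(35/64) + (7/64)·log₂(7/64) + (1/32)·log₂(1/32) + (5/64)·log₂(5/64) + (1/64)·log₂(1/64)]
  = 0.4796 + 0.4762 + 0.3492 + 0.1563 + 0.2873 + 0.0938
  = 1.8424 bits

I(S;T) = H(S) + H(T) - H(S,T)
  = 0.5436 + 1.2988 - 1.8424
  = 0.0000 bits

Both joint tables factor as the product of their marginals, so I(P;Q) = I(S;T) = 0 bits: neither is larger (both pairs are independent).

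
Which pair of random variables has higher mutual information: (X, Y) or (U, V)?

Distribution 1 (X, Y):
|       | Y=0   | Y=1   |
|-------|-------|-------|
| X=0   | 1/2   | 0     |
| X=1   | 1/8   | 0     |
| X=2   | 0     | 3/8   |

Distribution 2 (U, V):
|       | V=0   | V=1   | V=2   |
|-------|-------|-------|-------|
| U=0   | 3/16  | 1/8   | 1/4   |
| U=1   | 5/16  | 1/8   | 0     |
Distribution 1 (X, Y):
Marginal P(X) (row sums):
  P(X=0) = 1/2 + 0 = 1/2
  P(X=1) = 1/8 + 0 = 1/8
  P(X=2) = 0 + 3/8 = 3/8
Marginal P(Y) (column sums):
  P(Y=0) = 1/2 + 1/8 + 0 = 5/8
  P(Y=1) = 0 + 0 + 3/8 = 3/8

H(X) = -[(1/2)·log₂(1/2) + (1/8)·log₂(1/8) + (3/8)·log₂(3/8)]
  = 0.5000 + 0.3750 + 0.5306
  = 1.4056 bits
H(Y) = -[(5/8)·log₂(5/8) + (3/8)·log₂(3/8)]
  = 0.4238 + 0.5306
  = 0.9544 bits
H(X,Y) = -[(1/2)·log₂(1/2) + (1/8)·log₂(1/8) + (3/8)·log₂(3/8)]
  = 0.5000 + 0.3750 + 0.5306
  = 1.4056 bits

I(X;Y) = H(X) + H(Y) - H(X,Y)
  = 1.4056 + 0.9544 - 1.4056
  = 0.9544 bits

Distribution 2 (U, V):
Marginal P(U) (row sums):
  P(U=0) = 3/16 + 1/8 + 1/4 = 9/16
  P(U=1) = 5/16 + 1/8 + 0 = 7/16
Marginal P(V) (column sums):
  P(V=0) = 3/16 + 5/16 = 1/2
  P(V=1) = 1/8 + 1/8 = 1/4
  P(V=2) = 1/4 + 0 = 1/4

H(U) = -[(9/16)·log₂(9/16) + (7/16)·log₂(7/16)]
  = 0.4669 + 0.5218
  = 0.9887 bits
H(V) = -[(1/2)·log₂(1/2) + (1/4)·log₂(1/4) + (1/4)·log₂(1/4)]
  = 0.5000 + 0.5000 + 0.5000
  = 1.5000 bits
H(U,V) = -[(3/16)·log₂(3/16) + (1/8)·log₂(1/8) + (1/4)·log₂(1/4) + (5/16)·log₂(5/16) + (1/8)·log₂(1/8)]
  = 0.4528 + 0.3750 + 0.5000 + 0.5244 + 0.3750
  = 2.2272 bits

I(U;V) = H(U) + H(V) - H(U,V)
  = 0.9887 + 1.5000 - 2.2272
  = 0.2615 bits

I(X;Y) = 0.9544 bits > I(U;V) = 0.2615 bits, so (X, Y) has the higher mutual information (stronger dependence).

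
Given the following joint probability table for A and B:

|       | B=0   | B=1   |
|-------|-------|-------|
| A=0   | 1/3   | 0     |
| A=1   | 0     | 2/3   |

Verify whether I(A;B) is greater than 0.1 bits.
Marginal P(A) (row sums):
  P(A=0) = 1/3 + 0 = 1/3
  P(A=1) = 0 + 2/3 = 2/3
Marginal P(B) (column sums):
  P(B=0) = 1/3 + 0 = 1/3
  P(B=1) = 0 + 2/3 = 2/3

H(A) = -[(1/3)·log₂(1/3) + (2/3)·log₂(2/3)]
  = 0.5283 + 0.3900
  = 0.9183 bits
H(B) = -[(1/3)·log₂(1/3) + (2/3)·log₂(2/3)]
  = 0.5283 + 0.3900
  = 0.9183 bits
H(A,B) = -[(1/3)·log₂(1/3) + (2/3)·log₂(2/3)]
  = 0.5283 + 0.3900
  = 0.9183 bits

I(A;B) = H(A) + H(B) - H(A,B)
  = 0.9183 + 0.9183 - 0.9183
  = 0.9183 bits

Yes. I(A;B) = 0.9183 bits, which is > 0.1 bits.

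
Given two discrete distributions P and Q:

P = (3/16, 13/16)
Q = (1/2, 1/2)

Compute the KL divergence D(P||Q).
D(P||Q) = Σ P(i) log₂(P(i)/Q(i))
  i=0: (3/16) × log₂((3/16)/(1/2)) = (3/16) × log₂(3/8) = -0.2653
  i=1: (13/16) × log₂((13/16)/(1/2)) = (13/16) × log₂(13/8) = 0.5691
D(P||Q) = -0.2653 + 0.5691
  = 0.3038 bits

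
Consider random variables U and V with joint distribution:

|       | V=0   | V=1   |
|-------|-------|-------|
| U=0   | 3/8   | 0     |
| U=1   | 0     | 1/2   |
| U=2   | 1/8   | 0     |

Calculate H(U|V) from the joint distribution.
Marginal P(V) (column sums):
  P(V=0) = 3/8 + 0 + 1/8 = 1/2
  P(V=1) = 0 + 1/2 + 0 = 1/2

H(U|V) = -Σ P(U,V)·log₂ P(U|V), where P(U|V) = P(U,V) / P(V)
  (cells with P(U,V) = 0 contribute 0)
  (U=0,V=0): P(U|V) = (3/8)/(1/2) = 3/4;  -(3/8)·log₂(3/4) = 0.1556
  (U=1,V=1): P(U|V) = (1/2)/(1/2) = 1;  -(1/2)·log₂(1) = 0.0000
  (U=2,V=0): P(U|V) = (1/8)/(1/2) = 1/4;  -(1/8)·log₂(1/4) = 0.2500
H(U|V) = 0.1556 + 0.0000 + 0.2500
  = 0.4056 bits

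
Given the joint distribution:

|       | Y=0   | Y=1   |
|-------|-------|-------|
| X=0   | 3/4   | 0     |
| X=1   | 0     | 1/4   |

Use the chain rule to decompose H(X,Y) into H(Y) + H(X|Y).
By the chain rule: H(X,Y) = H(Y) + H(X|Y)

Marginal P(Y) (column sums):
  P(Y=0) = 3/4 + 0 = 3/4
  P(Y=1) = 0 + 1/4 = 1/4
H(Y) = -[(3/4)·log₂(3/4) + (1/4)·log₂(1/4)]
  = 0.3113 + 0.5000
  = 0.8113 bits
H(X|Y) = -Σ P(X,Y)·log₂ P(X|Y), where P(X|Y) = P(X,Y) / P(Y)
  (cells with P(X,Y) = 0 contribute 0)
  (X=0,Y=0): P(X|Y) = (3/4)/(3/4) = 1;  -(3/4)·log₂(1) = 0.0000
  (X=1,Y=1): P(X|Y) = (1/4)/(1/4) = 1;  -(1/4)·log₂(1) = 0.0000
H(X|Y) = 0.0000 + 0.0000
  = 0.0000 bits

H(X,Y) = H(Y) + H(X|Y) = 0.8113 + 0.0000 = 0.8113 bits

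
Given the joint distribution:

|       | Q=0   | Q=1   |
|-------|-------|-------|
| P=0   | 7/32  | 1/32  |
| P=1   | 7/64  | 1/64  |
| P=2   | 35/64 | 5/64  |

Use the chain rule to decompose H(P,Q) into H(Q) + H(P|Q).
By the chain rule: H(P,Q) = H(Q) + H(P|Q)

Marginal P(Q) (column sums):
  P(Q=0) = 7/32 + 7/64 + 35/64 = 7/8
  P(Q=1) = 1/32 + 1/64 + 5/64 = 1/8
H(Q) = -[(7/8)·log₂(7/8) + (1/8)·log₂(1/8)]
  = 0.1686 + 0.3750
  = 0.5436 bits
H(P|Q) = -Σ P(P,Q)·log₂ P(P|Q), where P(P|Q) = P(P,Q) / P(Q)
  (P=0,Q=0): P(P|Q) = (7/32)/(7/8) = 1/4;  -(7/32)·log₂(1/4) = 0.4375
  (P=0,Q=1): P(P|Q) = (1/32)/(1/8) = 1/4;  -(1/32)·log₂(1/4) = 0.0625
  (P=1,Q=0): P(P|Q) = (7/64)/(7/8) = 1/8;  -(7/64)·log₂(1/8) = 0.3281
  (P=1,Q=1): P(P|Q) = (1/64)/(1/8) = 1/8;  -(1/64)·log₂(1/8) = 0.0469
  (P=2,Q=0): P(P|Q) = (35/64)/(7/8) = 5/8;  -(35/64)·log₂(5/8) = 0.3708
  (P=2,Q=1): P(P|Q) = (5/64)/(1/8) = 5/8;  -(5/64)·log₂(5/8) = 0.0530
H(P|Q) = 0.4375 + 0.0625 + 0.3281 + 0.0469 + 0.3708 + 0.0530
  = 1.2988 bits

H(P,Q) = H(Q) + H(P|Q) = 0.5436 + 1.2988 = 1.8424 bits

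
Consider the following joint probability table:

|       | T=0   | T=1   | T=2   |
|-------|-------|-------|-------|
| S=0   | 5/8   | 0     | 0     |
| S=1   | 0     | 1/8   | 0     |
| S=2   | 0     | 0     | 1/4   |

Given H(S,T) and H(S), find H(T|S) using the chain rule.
From the chain rule: H(S,T) = H(S) + H(T|S)
Therefore: H(T|S) = H(S,T) - H(S)

H(S,T) = -[(5/8)·log₂(5/8) + (1/8)·log₂(1/8) + (1/4)·log₂(1/4)]
  = 0.4238 + 0.3750 + 0.5000
  = 1.2988 bits
Marginal P(S) (row sums):
  P(S=0) = 5/8 + 0 + 0 = 5/8
  P(S=1) = 0 + 1/8 + 0 = 1/8
  P(S=2) = 0 + 0 + 1/4 = 1/4
H(S) = -[(5/8)·log₂(5/8) + (1/8)·log₂(1/8) + (1/4)·log₂(1/4)]
  = 0.4238 + 0.3750 + 0.5000
  = 1.2988 bits

H(T|S) = 1.2988 - 1.2988 = 0.0000 bits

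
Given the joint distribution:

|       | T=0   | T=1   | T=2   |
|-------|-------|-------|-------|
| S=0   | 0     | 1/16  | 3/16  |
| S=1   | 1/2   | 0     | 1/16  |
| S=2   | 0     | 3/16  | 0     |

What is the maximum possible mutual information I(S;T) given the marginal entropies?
The upper bound on mutual information is I(S;T) ≤ min(H(S), H(T)).

Marginal P(S) (row sums):
  P(S=0) = 0 + 1/16 + 3/16 = 1/4
  P(S=1) = 1/2 + 0 + 1/16 = 9/16
  P(S=2) = 0 + 3/16 + 0 = 3/16
Marginal P(T) (column sums):
  P(T=0) = 0 + 1/2 + 0 = 1/2
  P(T=1) = 1/16 + 0 + 3/16 = 1/4
  P(T=2) = 3/16 + 1/16 + 0 = 1/4

H(S) = -[(1/4)·log₂(1/4) + (9/16)·log₂(9/16) + (3/16)·log₂(3/16)]
  = 0.5000 + 0.4669 + 0.4528
  = 1.4197 bits
H(T) = -[(1/2)·log₂(1/2) + (1/4)·log₂(1/4) + (1/4)·log₂(1/4)]
  = 0.5000 + 0.5000 + 0.5000
  = 1.5000 bits

Maximum possible I(S;T) = min(1.4197, 1.5000) = 1.4197 bits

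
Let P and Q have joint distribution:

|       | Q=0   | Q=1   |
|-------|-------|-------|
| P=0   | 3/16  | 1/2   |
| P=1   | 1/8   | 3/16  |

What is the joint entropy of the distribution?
H(P,Q) = -Σ P(P,Q) log₂ P(P,Q), summed over the non-zero cells:
H(P,Q) = -[(3/16)·log₂(3/16) + (1/2)·log₂(1/2) + (1/8)·log₂(1/8) + (3/16)·log₂(3/16)]
  = 0.4528 + 0.5000 + 0.3750 + 0.4528
  = 1.7806 bits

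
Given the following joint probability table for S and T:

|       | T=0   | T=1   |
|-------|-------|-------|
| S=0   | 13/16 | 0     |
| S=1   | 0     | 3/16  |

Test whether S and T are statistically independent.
Marginal P(S) (row sums):
  P(S=0) = 13/16 + 0 = 13/16
  P(S=1) = 0 + 3/16 = 3/16
Marginal P(T) (column sums):
  P(T=0) = 13/16 + 0 = 13/16
  P(T=1) = 0 + 3/16 = 3/16

S and T are independent iff P(S=i,T=j) = P(S=i)·P(T=j) for every cell.
  P(S=0)·P(T=0) = 13/16 × 13/16 = 169/256, but P(S=0,T=0) = 13/16 ✗

No, S and T are not independent. Quantitatively, I(S;T) > 0:

H(S) = -[(13/16)·log₂(13/16) + (3/16)·log₂(3/16)]
  = 0.2434 + 0.4528
  = 0.6962 bits
H(T) = -[(13/16)·log₂(13/16) + (3/16)·log₂(3/16)]
  = 0.2434 + 0.4528
  = 0.6962 bits
H(S,T) = -[(13/16)·log₂(13/16) + (3/16)·log₂(3/16)]
  = 0.2434 + 0.4528
  = 0.6962 bits
I(S;T) = H(S) + H(T) - H(S,T) = 0.6962 + 0.6962 - 0.6962 = 0.6962 bits > 0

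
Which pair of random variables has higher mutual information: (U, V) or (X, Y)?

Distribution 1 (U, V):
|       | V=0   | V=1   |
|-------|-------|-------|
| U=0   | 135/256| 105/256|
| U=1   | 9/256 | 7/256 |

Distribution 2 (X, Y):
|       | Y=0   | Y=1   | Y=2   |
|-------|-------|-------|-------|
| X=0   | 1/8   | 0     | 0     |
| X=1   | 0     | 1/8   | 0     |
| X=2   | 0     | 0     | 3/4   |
Distribution 1 (U, V):
Marginal P(U) (row sums):
  P(U=0) = 135/256 + 105/256 = 15/16
  P(U=1) = 9/256 + 7/256 = 1/16
Marginal P(V) (column sums):
  P(V=0) = 135/256 + 9/256 = 9/16
  P(V=1) = 105/256 + 7/256 = 7/16

H(U) = -[(15/16)·log₂(15/16) + (1/16)·log₂(1/16)]
  = 0.0873 + 0.2500
  = 0.3373 bits
H(V) = -[(9/16)·log₂(9/16) + (7/16)·log₂(7/16)]
  = 0.4669 + 0.5218
  = 0.9887 bits
H(U,V) = -[(135/256)·log₂(135/256) + (105/256)·log₂(105/256) + (9/256)·log₂(9/256) + (7/256)·log₂(7/256)]
  = 0.4868 + 0.5274 + 0.1698 + 0.1420
  = 1.3260 bits

I(U;V) = H(U) + H(V) - H(U,V)
  = 0.3373 + 0.9887 - 1.3260
  = 0.0000 bits

Distribution 2 (X, Y):
Marginal P(X) (row sums):
  P(X=0) = 1/8 + 0 + 0 = 1/8
  P(X=1) = 0 + 1/8 + 0 = 1/8
  P(X=2) = 0 + 0 + 3/4 = 3/4
Marginal P(Y) (column sums):
  P(Y=0) = 1/8 + 0 + 0 = 1/8
  P(Y=1) = 0 + 1/8 + 0 = 1/8
  P(Y=2) = 0 + 0 + 3/4 = 3/4

H(X) = -[(1/8)·log₂(1/8) + (1/8)·log₂(1/8) + (3/4)·log₂(3/4)]
  = 0.3750 + 0.3750 + 0.3113
  = 1.0613 bits
H(Y) = -[(1/8)·log₂(1/8) + (1/8)·log₂(1/8) + (3/4)·log₂(3/4)]
  = 0.3750 + 0.3750 + 0.3113
  = 1.0613 bits
H(X,Y) = -[(1/8)·log₂(1/8) + (1/8)·log₂(1/8) + (3/4)·log₂(3/4)]
  = 0.3750 + 0.3750 + 0.3113
  = 1.0613 bits

I(X;Y) = H(X) + H(Y) - H(X,Y)
  = 1.0613 + 1.0613 - 1.0613
  = 1.0613 bits

I(X;Y) = 1.0613 bits > I(U;V) = 0.0000 bits, so (X, Y) has the higher mutual information (stronger dependence).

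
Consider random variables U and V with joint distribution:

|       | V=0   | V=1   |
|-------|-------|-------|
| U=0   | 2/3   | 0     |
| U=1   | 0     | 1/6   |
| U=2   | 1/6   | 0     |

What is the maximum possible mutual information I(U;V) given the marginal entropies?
The upper bound on mutual information is I(U;V) ≤ min(H(U), H(V)).

Marginal P(U) (row sums):
  P(U=0) = 2/3 + 0 = 2/3
  P(U=1) = 0 + 1/6 = 1/6
  P(U=2) = 1/6 + 0 = 1/6
Marginal P(V) (column sums):
  P(V=0) = 2/3 + 0 + 1/6 = 5/6
  P(V=1) = 0 + 1/6 + 0 = 1/6

H(U) = -[(2/3)·log₂(2/3) + (1/6)·log₂(1/6) + (1/6)·log₂(1/6)]
  = 0.3900 + 0.4308 + 0.4308
  = 1.2516 bits
H(V) = -[(5/6)·log₂(5/6) + (1/6)·log₂(1/6)]
  = 0.2192 + 0.4308
  = 0.6500 bits

Maximum possible I(U;V) = min(1.2516, 0.6500) = 0.6500 bits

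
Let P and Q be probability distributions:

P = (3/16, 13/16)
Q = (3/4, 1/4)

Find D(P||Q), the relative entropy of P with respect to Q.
D(P||Q) = Σ P(i) log₂(P(i)/Q(i))
  i=0: (3/16) × log₂((3/16)/(3/4)) = (3/16) × log₂(1/4) = -0.3750
  i=1: (13/16) × log₂((13/16)/(1/4)) = (13/16) × log₂(13/4) = 1.3816
D(P||Q) = -0.3750 + 1.3816
  = 1.0066 bits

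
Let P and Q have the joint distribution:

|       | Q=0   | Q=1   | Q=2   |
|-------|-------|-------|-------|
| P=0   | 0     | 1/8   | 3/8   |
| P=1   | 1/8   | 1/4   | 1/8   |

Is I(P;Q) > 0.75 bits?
Marginal P(P) (row sums):
  P(P=0) = 0 + 1/8 + 3/8 = 1/2
  P(P=1) = 1/8 + 1/4 + 1/8 = 1/2
Marginal P(Q) (column sums):
  P(Q=0) = 0 + 1/8 = 1/8
  P(Q=1) = 1/8 + 1/4 = 3/8
  P(Q=2) = 3/8 + 1/8 = 1/2

H(P) = -[(1/2)·log₂(1/2) + (1/2)·log₂(1/2)]
  = 0.5000 + 0.5000
  = 1.0000 bits
H(Q) = -[(1/8)·log₂(1/8) + (3/8)·log₂(3/8) + (1/2)·log₂(1/2)]
  = 0.3750 + 0.5306 + 0.5000
  = 1.4056 bits
H(P,Q) = -[(1/8)·log₂(1/8) + (3/8)·log₂(3/8) + (1/8)·log₂(1/8) + (1/4)·log₂(1/4) + (1/8)·log₂(1/8)]
  = 0.3750 + 0.5306 + 0.3750 + 0.5000 + 0.3750
  = 2.1556 bits

I(P;Q) = H(P) + H(Q) - H(P,Q)
  = 1.0000 + 1.4056 - 2.1556
  = 0.2500 bits

No. I(P;Q) = 0.2500 bits, which is ≤ 0.75 bits.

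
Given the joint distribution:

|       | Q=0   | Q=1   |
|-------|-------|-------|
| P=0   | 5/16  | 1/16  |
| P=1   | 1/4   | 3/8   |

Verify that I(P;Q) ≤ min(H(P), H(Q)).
Marginal P(P) (row sums):
  P(P=0) = 5/16 + 1/16 = 3/8
  P(P=1) = 1/4 + 3/8 = 5/8
Marginal P(Q) (column sums):
  P(Q=0) = 5/16 + 1/4 = 9/16
  P(Q=1) = 1/16 + 3/8 = 7/16

H(P) = -[(3/8)·log₂(3/8) + (5/8)·log₂(5/8)]
  = 0.5306 + 0.4238
  = 0.9544 bits
H(Q) = -[(9/16)·log₂(9/16) + (7/16)·log₂(7/16)]
  = 0.4669 + 0.5218
  = 0.9887 bits
H(P,Q) = -[(5/16)·log₂(5/16) + (1/16)·log₂(1/16) + (1/4)·log₂(1/4) + (3/8)·log₂(3/8)]
  = 0.5244 + 0.2500 + 0.5000 + 0.5306
  = 1.8050 bits

I(P;Q) = H(P) + H(Q) - H(P,Q)
  = 0.9544 + 0.9887 - 1.8050
  = 0.1381 bits

min(H(P), H(Q)) = min(0.9544, 0.9887) = 0.9544 bits
Since 0.1381 ≤ 0.9544, the bound is satisfied ✓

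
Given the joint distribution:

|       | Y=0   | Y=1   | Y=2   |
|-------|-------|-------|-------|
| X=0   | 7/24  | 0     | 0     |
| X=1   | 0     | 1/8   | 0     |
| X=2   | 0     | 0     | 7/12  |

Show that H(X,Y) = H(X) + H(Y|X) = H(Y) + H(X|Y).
Marginal P(X) (row sums):
  P(X=0) = 7/24 + 0 + 0 = 7/24
  P(X=1) = 0 + 1/8 + 0 = 1/8
  P(X=2) = 0 + 0 + 7/12 = 7/12
Marginal P(Y) (column sums):
  P(Y=0) = 7/24 + 0 + 0 = 7/24
  P(Y=1) = 0 + 1/8 + 0 = 1/8
  P(Y=2) = 0 + 0 + 7/12 = 7/12

Decomposition 1: H(X) + H(Y|X)
H(X) = -[(7/24)·log₂(7/24) + (1/8)·log₂(1/8) + (7/12)·log₂(7/12)]
  = 0.5185 + 0.3750 + 0.4536
  = 1.3471 bits
H(Y|X) = -Σ P(X,Y)·log₂ P(Y|X), where P(Y|X) = P(X,Y) / P(X)
  (cells with P(X,Y) = 0 contribute 0)
  (X=0,Y=0): P(Y|X) = (7/24)/(7/24) = 1;  -(7/24)·log₂(1) = 0.0000
  (X=1,Y=1): P(Y|X) = (1/8)/(1/8) = 1;  -(1/8)·log₂(1) = 0.0000
  (X=2,Y=2): P(Y|X) = (7/12)/(7/12) = 1;  -(7/12)·log₂(1) = 0.0000
H(Y|X) = 0.0000 + 0.0000 + 0.0000
  = 0.0000 bits
H(X) + H(Y|X) = 1.3471 + 0.0000 = 1.3471 bits

Decomposition 2: H(Y) + H(X|Y)
H(Y) = -[(7/24)·log₂(7/24) + (1/8)·log₂(1/8) + (7/12)·log₂(7/12)]
  = 0.5185 + 0.3750 + 0.4536
  = 1.3471 bits
H(X|Y) = -Σ P(X,Y)·log₂ P(X|Y), where P(X|Y) = P(X,Y) / P(Y)
  (cells with P(X,Y) = 0 contribute 0)
  (X=0,Y=0): P(X|Y) = (7/24)/(7/24) = 1;  -(7/24)·log₂(1) = 0.0000
  (X=1,Y=1): P(X|Y) = (1/8)/(1/8) = 1;  -(1/8)·log₂(1) = 0.0000
  (X=2,Y=2): P(X|Y) = (7/12)/(7/12) = 1;  -(7/12)·log₂(1) = 0.0000
H(X|Y) = 0.0000 + 0.0000 + 0.0000
  = 0.0000 bits
H(Y) + H(X|Y) = 1.3471 + 0.0000 = 1.3471 bits

Direct computation of the joint entropy:
H(X,Y) = -[(7/24)·log₂(7/24) + (1/8)·log₂(1/8) + (7/12)·log₂(7/12)]
  = 0.5185 + 0.3750 + 0.4536
  = 1.3471 bits

All three agree: H(X,Y) = 1.3471 bits ✓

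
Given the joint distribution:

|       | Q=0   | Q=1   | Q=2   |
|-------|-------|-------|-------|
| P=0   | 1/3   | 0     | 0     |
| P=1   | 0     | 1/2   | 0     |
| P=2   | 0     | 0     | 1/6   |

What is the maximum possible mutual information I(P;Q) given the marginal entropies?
The upper bound on mutual information is I(P;Q) ≤ min(H(P), H(Q)).

Marginal P(P) (row sums):
  P(P=0) = 1/3 + 0 + 0 = 1/3
  P(P=1) = 0 + 1/2 + 0 = 1/2
  P(P=2) = 0 + 0 + 1/6 = 1/6
Marginal P(Q) (column sums):
  P(Q=0) = 1/3 + 0 + 0 = 1/3
  P(Q=1) = 0 + 1/2 + 0 = 1/2
  P(Q=2) = 0 + 0 + 1/6 = 1/6

H(P) = -[(1/3)·log₂(1/3) + (1/2)·log₂(1/2) + (1/6)·log₂(1/6)]
  = 0.5283 + 0.5000 + 0.4308
  = 1.4591 bits
H(Q) = -[(1/3)·log₂(1/3) + (1/2)·log₂(1/2) + (1/6)·log₂(1/6)]
  = 0.5283 + 0.5000 + 0.4308
  = 1.4591 bits

Maximum possible I(P;Q) = min(1.4591, 1.4591) = 1.4591 bits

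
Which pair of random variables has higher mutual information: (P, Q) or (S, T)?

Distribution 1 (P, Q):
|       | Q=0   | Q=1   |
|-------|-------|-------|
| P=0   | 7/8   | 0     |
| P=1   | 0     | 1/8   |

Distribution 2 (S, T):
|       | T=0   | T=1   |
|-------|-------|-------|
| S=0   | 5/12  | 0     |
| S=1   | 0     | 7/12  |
Distribution 1 (P, Q):
Marginal P(P) (row sums):
  P(P=0) = 7/8 + 0 = 7/8
  P(P=1) = 0 + 1/8 = 1/8
Marginal P(Q) (column sums):
  P(Q=0) = 7/8 + 0 = 7/8
  P(Q=1) = 0 + 1/8 = 1/8

H(P) = -[(7/8)·log₂(7/8) + (1/8)·log₂(1/8)]
  = 0.1686 + 0.3750
  = 0.5436 bits
H(Q) = -[(7/8)·log₂(7/8) + (1/8)·log₂(1/8)]
  = 0.1686 + 0.3750
  = 0.5436 bits
H(P,Q) = -[(7/8)·log₂(7/8) + (1/8)·log₂(1/8)]
  = 0.1686 + 0.3750
  = 0.5436 bits

I(P;Q) = H(P) + H(Q) - H(P,Q)
  = 0.5436 + 0.5436 - 0.5436
  = 0.5436 bits

Distribution 2 (S, T):
Marginal P(S) (row sums):
  P(S=0) = 5/12 + 0 = 5/12
  P(S=1) = 0 + 7/12 = 7/12
Marginal P(T) (column sums):
  P(T=0) = 5/12 + 0 = 5/12
  P(T=1) = 0 + 7/12 = 7/12

H(S) = -[(5/12)·log₂(5/12) + (7/12)·log₂(7/12)]
  = 0.5263 + 0.4536
  = 0.9799 bits
H(T) = -[(5/12)·log₂(5/12) + (7/12)·log₂(7/12)]
  = 0.5263 + 0.4536
  = 0.9799 bits
H(S,T) = -[(5/12)·log₂(5/12) + (7/12)·log₂(7/12)]
  = 0.5263 + 0.4536
  = 0.9799 bits

I(S;T) = H(S) + H(T) - H(S,T)
  = 0.9799 + 0.9799 - 0.9799
  = 0.9799 bits

I(S;T) = 0.9799 bits > I(P;Q) = 0.5436 bits, so (S, T) has the higher mutual information (stronger dependence).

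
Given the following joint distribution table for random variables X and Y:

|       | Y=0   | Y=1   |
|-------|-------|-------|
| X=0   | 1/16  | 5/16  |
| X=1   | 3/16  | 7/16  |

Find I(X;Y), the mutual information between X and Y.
Marginal P(X) (row sums):
  P(X=0) = 1/16 + 5/16 = 3/8
  P(X=1) = 3/16 + 7/16 = 5/8
Marginal P(Y) (column sums):
  P(Y=0) = 1/16 + 3/16 = 1/4
  P(Y=1) = 5/16 + 7/16 = 3/4

H(X) = -[(3/8)·log₂(3/8) + (5/8)·log₂(5/8)]
  = 0.5306 + 0.4238
  = 0.9544 bits
H(Y) = -[(1/4)·log₂(1/4) + (3/4)·log₂(3/4)]
  = 0.5000 + 0.3113
  = 0.8113 bits
H(X,Y) = -[(1/16)·log₂(1/16) + (5/16)·log₂(5/16) + (3/16)·log₂(3/16) + (7/16)·log₂(7/16)]
  = 0.2500 + 0.5244 + 0.4528 + 0.5218
  = 1.7490 bits

I(X;Y) = H(X) + H(Y) - H(X,Y)
  = 0.9544 + 0.8113 - 1.7490
  = 0.0167 bits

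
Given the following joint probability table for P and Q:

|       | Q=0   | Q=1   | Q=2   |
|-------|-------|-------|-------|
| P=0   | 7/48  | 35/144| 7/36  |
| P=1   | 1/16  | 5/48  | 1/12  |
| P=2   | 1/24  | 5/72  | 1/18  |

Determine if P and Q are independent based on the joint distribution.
Marginal P(P) (row sums):
  P(P=0) = 7/48 + 35/144 + 7/36 = 7/12
  P(P=1) = 1/16 + 5/48 + 1/12 = 1/4
  P(P=2) = 1/24 + 5/72 + 1/18 = 1/6
Marginal P(Q) (column sums):
  P(Q=0) = 7/48 + 1/16 + 1/24 = 1/4
  P(Q=1) = 35/144 + 5/48 + 5/72 = 5/12
  P(Q=2) = 7/36 + 1/12 + 1/18 = 1/3

P and Q are independent iff P(P=i,Q=j) = P(P=i)·P(Q=j) for every cell.
  P(P=0)·P(Q=0) = 7/12 × 1/4 = 7/48 = P(P=0,Q=0) ✓
  P(P=0)·P(Q=1) = 7/12 × 5/12 = 35/144 = P(P=0,Q=1) ✓
  P(P=0)·P(Q=2) = 7/12 × 1/3 = 7/36 = P(P=0,Q=2) ✓
  P(P=1)·P(Q=0) = 1/4 × 1/4 = 1/16 = P(P=1,Q=0) ✓
  P(P=1)·P(Q=1) = 1/4 × 5/12 = 5/48 = P(P=1,Q=1) ✓
  P(P=1)·P(Q=2) = 1/4 × 1/3 = 1/12 = P(P=1,Q=2) ✓
  P(P=2)·P(Q=0) = 1/6 × 1/4 = 1/24 = P(P=2,Q=0) ✓
  P(P=2)·P(Q=1) = 1/6 × 5/12 = 5/72 = P(P=2,Q=1) ✓
  P(P=2)·P(Q=2) = 1/6 × 1/3 = 1/18 = P(P=2,Q=2) ✓

Yes, P and Q are independent: every cell factors, so I(P;Q) = 0 bits.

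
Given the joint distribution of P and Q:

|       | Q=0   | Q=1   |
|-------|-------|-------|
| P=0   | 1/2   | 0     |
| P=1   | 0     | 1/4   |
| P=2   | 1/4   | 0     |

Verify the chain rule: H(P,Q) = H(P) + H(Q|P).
Left side:
H(P,Q) = -[(1/2)·log₂(1/2) + (1/4)·log₂(1/4) + (1/4)·log₂(1/4)]
  = 0.5000 + 0.5000 + 0.5000
  = 1.5000 bits

Right side:
Marginal P(P) (row sums):
  P(P=0) = 1/2 + 0 = 1/2
  P(P=1) = 0 + 1/4 = 1/4
  P(P=2) = 1/4 + 0 = 1/4
H(P) = -[(1/2)·log₂(1/2) + (1/4)·log₂(1/4) + (1/4)·log₂(1/4)]
  = 0.5000 + 0.5000 + 0.5000
  = 1.5000 bits
H(Q|P) = -Σ P(P,Q)·log₂ P(Q|P), where P(Q|P) = P(P,Q) / P(P)
  (cells with P(P,Q) = 0 contribute 0)
  (P=0,Q=0): P(Q|P) = (1/2)/(1/2) = 1;  -(1/2)·log₂(1) = 0.0000
  (P=1,Q=1): P(Q|P) = (1/4)/(1/4) = 1;  -(1/4)·log₂(1) = 0.0000
  (P=2,Q=0): P(Q|P) = (1/4)/(1/4) = 1;  -(1/4)·log₂(1) = 0.0000
H(Q|P) = 0.0000 + 0.0000 + 0.0000
  = 0.0000 bits
H(P) + H(Q|P) = 1.5000 + 0.0000 = 1.5000 bits

Both sides equal 1.5000 bits, so the chain rule holds ✓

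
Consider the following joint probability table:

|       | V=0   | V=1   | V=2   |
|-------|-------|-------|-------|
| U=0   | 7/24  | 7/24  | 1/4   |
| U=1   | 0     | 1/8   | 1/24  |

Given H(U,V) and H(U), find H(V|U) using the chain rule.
From the chain rule: H(U,V) = H(U) + H(V|U)
Therefore: H(V|U) = H(U,V) - H(U)

H(U,V) = -[(7/24)·log₂(7/24) + (7/24)·log₂(7/24) + (1/4)·log₂(1/4) + (1/8)·log₂(1/8) + (1/24)·log₂(1/24)]
  = 0.5185 + 0.5185 + 0.5000 + 0.3750 + 0.1910
  = 2.1030 bits
Marginal P(U) (row sums):
  P(U=0) = 7/24 + 7/24 + 1/4 = 5/6
  P(U=1) = 0 + 1/8 + 1/24 = 1/6
H(U) = -[(5/6)·log₂(5/6) + (1/6)·log₂(1/6)]
  = 0.2192 + 0.4308
  = 0.6500 bits

H(V|U) = 2.1030 - 0.6500 = 1.4530 bits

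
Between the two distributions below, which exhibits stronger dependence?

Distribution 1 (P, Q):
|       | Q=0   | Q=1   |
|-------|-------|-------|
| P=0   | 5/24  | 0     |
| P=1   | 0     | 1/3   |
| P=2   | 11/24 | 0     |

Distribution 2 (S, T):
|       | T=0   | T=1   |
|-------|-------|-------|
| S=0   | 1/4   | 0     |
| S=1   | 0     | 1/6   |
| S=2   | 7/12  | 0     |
Distribution 1 (P, Q):
Marginal P(P) (row sums):
  P(P=0) = 5/24 + 0 = 5/24
  P(P=1) = 0 + 1/3 = 1/3
  P(P=2) = 11/24 + 0 = 11/24
Marginal P(Q) (column sums):
  P(Q=0) = 5/24 + 0 + 11/24 = 2/3
  P(Q=1) = 0 + 1/3 + 0 = 1/3

H(P) = -[(5/24)·log₂(5/24) + (1/3)·log₂(1/3) + (11/24)·log₂(11/24)]
  = 0.4715 + 0.5283 + 0.5159
  = 1.5157 bits
H(Q) = -[(2/3)·log₂(2/3) + (1/3)·log₂(1/3)]
  = 0.3900 + 0.5283
  = 0.9183 bits
H(P,Q) = -[(5/24)·log₂(5/24) + (1/3)·log₂(1/3) + (11/24)·log₂(11/24)]
  = 0.4715 + 0.5283 + 0.5159
  = 1.5157 bits

I(P;Q) = H(P) + H(Q) - H(P,Q)
  = 1.5157 + 0.9183 - 1.5157
  = 0.9183 bits

Distribution 2 (S, T):
Marginal P(S) (row sums):
  P(S=0) = 1/4 + 0 = 1/4
  P(S=1) = 0 + 1/6 = 1/6
  P(S=2) = 7/12 + 0 = 7/12
Marginal P(T) (column sums):
  P(T=0) = 1/4 + 0 + 7/12 = 5/6
  P(T=1) = 0 + 1/6 + 0 = 1/6

H(S) = -[(1/4)·log₂(1/4) + (1/6)·log₂(1/6) + (7/12)·log₂(7/12)]
  = 0.5000 + 0.4308 + 0.4536
  = 1.3844 bits
H(T) = -[(5/6)·log₂(5/6) + (1/6)·log₂(1/6)]
  = 0.2192 + 0.4308
  = 0.6500 bits
H(S,T) = -[(1/4)·log₂(1/4) + (1/6)·log₂(1/6) + (7/12)·log₂(7/12)]
  = 0.5000 + 0.4308 + 0.4536
  = 1.3844 bits

I(S;T) = H(S) + H(T) - H(S,T)
  = 1.3844 + 0.6500 - 1.3844
  = 0.6500 bits

I(P;Q) = 0.9183 bits > I(S;T) = 0.6500 bits, so (P, Q) has the higher mutual information (stronger dependence).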